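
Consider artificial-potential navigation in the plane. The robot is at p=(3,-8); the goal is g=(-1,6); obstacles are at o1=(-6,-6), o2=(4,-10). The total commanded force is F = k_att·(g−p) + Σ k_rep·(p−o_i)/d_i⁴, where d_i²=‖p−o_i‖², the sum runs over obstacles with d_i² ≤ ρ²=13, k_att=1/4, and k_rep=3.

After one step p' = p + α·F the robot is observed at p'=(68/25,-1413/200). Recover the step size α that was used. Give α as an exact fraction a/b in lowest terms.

F_att = 1/4·(g−p) = 1/4·(-4,14) = (-1.0000,3.5000)
o1: d²=85 > ρ²=13 → inactive
o2: d²=5 ≤ ρ²=13; F_rep = 3·(-1,2)/5² = (-0.1200,0.2400)
F = F_att + ΣF_rep = (-1.1200,3.7400)
Δp = p'−p = (-0.2800,0.9350); α = Δx/Fx = (-7/25) / (-28/25) = 1/4
check: Δy/Fy = (187/200) / (187/50) = 1/4 ✓

α = 1/4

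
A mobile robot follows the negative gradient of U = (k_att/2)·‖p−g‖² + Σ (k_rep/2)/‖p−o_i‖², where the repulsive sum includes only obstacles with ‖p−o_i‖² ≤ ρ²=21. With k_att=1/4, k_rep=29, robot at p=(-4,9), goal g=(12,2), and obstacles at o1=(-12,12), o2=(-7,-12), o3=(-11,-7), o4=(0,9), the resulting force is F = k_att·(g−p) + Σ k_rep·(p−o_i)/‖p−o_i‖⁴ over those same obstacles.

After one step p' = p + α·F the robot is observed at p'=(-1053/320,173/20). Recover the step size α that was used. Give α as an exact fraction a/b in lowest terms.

α = 1/5

F_att = 1/4·(g−p) = 1/4·(16,-7) = (4.0000,-1.7500)
o1: d²=73 > ρ²=21 → inactive
o2: d²=450 > ρ²=21 → inactive
o3: d²=305 > ρ²=21 → inactive
o4: d²=16 ≤ ρ²=21; F_rep = 29·(-4,0)/16² = (-0.4531,0.0000)
F = F_att + ΣF_rep = (3.5469,-1.7500)
Δp = p'−p = (0.7094,-0.3500); α = Δx/Fx = (227/320) / (227/64) = 1/5
check: Δy/Fy = (-7/20) / (-7/4) = 1/5 ✓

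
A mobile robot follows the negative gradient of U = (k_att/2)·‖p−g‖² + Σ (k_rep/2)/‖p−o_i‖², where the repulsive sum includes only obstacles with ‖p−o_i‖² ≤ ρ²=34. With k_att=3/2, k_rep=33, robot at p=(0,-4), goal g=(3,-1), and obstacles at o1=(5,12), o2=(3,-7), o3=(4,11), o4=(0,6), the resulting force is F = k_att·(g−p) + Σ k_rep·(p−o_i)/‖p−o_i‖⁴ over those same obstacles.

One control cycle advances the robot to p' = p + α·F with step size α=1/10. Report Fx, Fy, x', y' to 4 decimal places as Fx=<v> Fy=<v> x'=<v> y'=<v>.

F_att = 3/2·(g−p) = 3/2·(3,3) = (4.5000,4.5000)
o1: d²=281 > ρ²=34 → inactive
o2: d²=18 ≤ ρ²=34; F_rep = 33·(-3,3)/18² = (-0.3056,0.3056)
o3: d²=241 > ρ²=34 → inactive
o4: d²=100 > ρ²=34 → inactive
F = F_att + ΣF_rep = (4.1944,4.8056)
p' = p + 1/10·F = (0.4194,-3.5194)

Fx=4.1944 Fy=4.8056 x'=0.4194 y'=-3.5194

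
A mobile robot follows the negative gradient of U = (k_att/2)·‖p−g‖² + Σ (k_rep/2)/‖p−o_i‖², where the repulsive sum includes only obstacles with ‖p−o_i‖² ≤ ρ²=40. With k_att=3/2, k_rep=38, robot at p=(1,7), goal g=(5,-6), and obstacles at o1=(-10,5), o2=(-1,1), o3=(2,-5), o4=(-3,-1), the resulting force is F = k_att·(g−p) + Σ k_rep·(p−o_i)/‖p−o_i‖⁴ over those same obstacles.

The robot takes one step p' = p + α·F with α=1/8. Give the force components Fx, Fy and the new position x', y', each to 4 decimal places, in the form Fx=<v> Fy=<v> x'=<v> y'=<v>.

F_att = 3/2·(g−p) = 3/2·(4,-13) = (6.0000,-19.5000)
o1: d²=125 > ρ²=40 → inactive
o2: d²=40 ≤ ρ²=40; F_rep = 38·(2,6)/40² = (0.0475,0.1425)
o3: d²=145 > ρ²=40 → inactive
o4: d²=80 > ρ²=40 → inactive
F = F_att + ΣF_rep = (6.0475,-19.3575)
p' = p + 1/8·F = (1.7559,4.5803)

Fx=6.0475 Fy=-19.3575 x'=1.7559 y'=4.5803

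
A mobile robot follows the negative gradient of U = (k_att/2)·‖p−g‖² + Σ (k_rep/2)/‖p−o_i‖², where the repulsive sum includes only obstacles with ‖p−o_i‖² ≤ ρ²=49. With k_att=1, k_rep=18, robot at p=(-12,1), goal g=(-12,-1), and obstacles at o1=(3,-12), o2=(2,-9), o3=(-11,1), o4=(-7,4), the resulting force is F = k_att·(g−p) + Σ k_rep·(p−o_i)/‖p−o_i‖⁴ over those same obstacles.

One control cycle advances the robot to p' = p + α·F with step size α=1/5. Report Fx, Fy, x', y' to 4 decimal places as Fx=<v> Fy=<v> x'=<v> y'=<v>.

Fx=-18.0779 Fy=-2.0467 x'=-15.6156 y'=0.5907

F_att = 1·(g−p) = 1·(0,-2) = (0.0000,-2.0000)
o1: d²=394 > ρ²=49 → inactive
o2: d²=296 > ρ²=49 → inactive
o3: d²=1 ≤ ρ²=49; F_rep = 18·(-1,0)/1² = (-18.0000,0.0000)
o4: d²=34 ≤ ρ²=49; F_rep = 18·(-5,-3)/34² = (-0.0779,-0.0467)
F = F_att + ΣF_rep = (-18.0779,-2.0467)
p' = p + 1/5·F = (-15.6156,0.5907)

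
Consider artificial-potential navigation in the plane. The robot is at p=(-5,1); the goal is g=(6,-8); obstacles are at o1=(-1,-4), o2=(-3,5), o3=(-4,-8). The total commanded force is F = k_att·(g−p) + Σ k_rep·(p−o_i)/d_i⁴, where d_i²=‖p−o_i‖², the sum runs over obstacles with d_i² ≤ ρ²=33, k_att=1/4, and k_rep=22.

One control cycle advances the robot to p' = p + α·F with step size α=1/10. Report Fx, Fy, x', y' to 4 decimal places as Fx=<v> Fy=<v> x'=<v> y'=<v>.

Fx=2.6400 Fy=-2.4700 x'=-4.7360 y'=0.7530

F_att = 1/4·(g−p) = 1/4·(11,-9) = (2.7500,-2.2500)
o1: d²=41 > ρ²=33 → inactive
o2: d²=20 ≤ ρ²=33; F_rep = 22·(-2,-4)/20² = (-0.1100,-0.2200)
o3: d²=82 > ρ²=33 → inactive
F = F_att + ΣF_rep = (2.6400,-2.4700)
p' = p + 1/10·F = (-4.7360,0.7530)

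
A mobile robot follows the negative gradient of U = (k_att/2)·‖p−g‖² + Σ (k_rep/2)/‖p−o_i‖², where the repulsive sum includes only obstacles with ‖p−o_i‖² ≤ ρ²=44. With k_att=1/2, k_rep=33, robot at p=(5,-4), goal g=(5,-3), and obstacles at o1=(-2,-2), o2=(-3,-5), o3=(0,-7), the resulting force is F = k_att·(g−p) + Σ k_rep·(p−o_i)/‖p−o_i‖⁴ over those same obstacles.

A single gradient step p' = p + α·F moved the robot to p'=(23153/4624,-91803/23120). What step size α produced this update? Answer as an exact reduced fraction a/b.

F_att = 1/2·(g−p) = 1/2·(0,1) = (0.0000,0.5000)
o1: d²=53 > ρ²=44 → inactive
o2: d²=65 > ρ²=44 → inactive
o3: d²=34 ≤ ρ²=44; F_rep = 33·(5,3)/34² = (0.1427,0.0856)
F = F_att + ΣF_rep = (0.1427,0.5856)
Δp = p'−p = (0.0071,0.0293); α = Δx/Fx = (33/4624) / (165/1156) = 1/20
check: Δy/Fy = (677/23120) / (677/1156) = 1/20 ✓

α = 1/20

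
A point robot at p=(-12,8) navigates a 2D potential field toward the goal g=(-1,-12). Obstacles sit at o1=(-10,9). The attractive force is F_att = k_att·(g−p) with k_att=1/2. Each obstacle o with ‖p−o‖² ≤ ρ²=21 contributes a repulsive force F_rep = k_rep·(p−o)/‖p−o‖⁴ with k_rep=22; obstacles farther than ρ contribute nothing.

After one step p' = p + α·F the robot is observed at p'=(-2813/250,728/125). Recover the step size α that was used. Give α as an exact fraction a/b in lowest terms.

F_att = 1/2·(g−p) = 1/2·(11,-20) = (5.5000,-10.0000)
o1: d²=5 ≤ ρ²=21; F_rep = 22·(-2,-1)/5² = (-1.7600,-0.8800)
F = F_att + ΣF_rep = (3.7400,-10.8800)
Δp = p'−p = (0.7480,-2.1760); α = Δx/Fx = (187/250) / (187/50) = 1/5
check: Δy/Fy = (-272/125) / (-272/25) = 1/5 ✓

α = 1/5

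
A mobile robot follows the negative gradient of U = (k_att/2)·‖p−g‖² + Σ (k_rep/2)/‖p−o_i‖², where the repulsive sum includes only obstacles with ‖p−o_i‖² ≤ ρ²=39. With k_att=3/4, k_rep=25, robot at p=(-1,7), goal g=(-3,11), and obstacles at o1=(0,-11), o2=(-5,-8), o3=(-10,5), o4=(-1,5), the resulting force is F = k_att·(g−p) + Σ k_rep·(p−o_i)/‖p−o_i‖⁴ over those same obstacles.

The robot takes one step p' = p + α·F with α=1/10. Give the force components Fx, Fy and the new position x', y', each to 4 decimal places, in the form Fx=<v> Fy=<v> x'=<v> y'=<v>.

Fx=-1.5000 Fy=6.1250 x'=-1.1500 y'=7.6125

F_att = 3/4·(g−p) = 3/4·(-2,4) = (-1.5000,3.0000)
o1: d²=325 > ρ²=39 → inactive
o2: d²=241 > ρ²=39 → inactive
o3: d²=85 > ρ²=39 → inactive
o4: d²=4 ≤ ρ²=39; F_rep = 25·(0,2)/4² = (0.0000,3.1250)
F = F_att + ΣF_rep = (-1.5000,6.1250)
p' = p + 1/10·F = (-1.1500,7.6125)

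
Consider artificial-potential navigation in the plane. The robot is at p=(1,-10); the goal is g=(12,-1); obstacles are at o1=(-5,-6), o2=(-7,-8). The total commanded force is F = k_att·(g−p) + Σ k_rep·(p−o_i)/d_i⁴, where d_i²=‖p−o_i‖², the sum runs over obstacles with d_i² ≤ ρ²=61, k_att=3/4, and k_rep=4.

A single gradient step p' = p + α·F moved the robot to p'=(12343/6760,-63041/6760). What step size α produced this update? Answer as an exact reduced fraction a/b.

α = 1/10

F_att = 3/4·(g−p) = 3/4·(11,9) = (8.2500,6.7500)
o1: d²=52 ≤ ρ²=61; F_rep = 4·(6,-4)/52² = (0.0089,-0.0059)
o2: d²=68 > ρ²=61 → inactive
F = F_att + ΣF_rep = (8.2589,6.7441)
Δp = p'−p = (0.8259,0.6744); α = Δx/Fx = (5583/6760) / (5583/676) = 1/10
check: Δy/Fy = (4559/6760) / (4559/676) = 1/10 ✓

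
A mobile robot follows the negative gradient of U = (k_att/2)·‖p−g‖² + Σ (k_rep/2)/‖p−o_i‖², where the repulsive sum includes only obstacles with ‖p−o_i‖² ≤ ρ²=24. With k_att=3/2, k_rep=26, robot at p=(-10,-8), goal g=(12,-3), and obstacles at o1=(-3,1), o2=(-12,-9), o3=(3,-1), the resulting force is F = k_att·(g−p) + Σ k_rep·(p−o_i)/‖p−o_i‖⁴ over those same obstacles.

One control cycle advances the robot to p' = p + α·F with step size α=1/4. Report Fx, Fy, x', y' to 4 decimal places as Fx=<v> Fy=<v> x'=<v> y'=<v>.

Fx=35.0800 Fy=8.5400 x'=-1.2300 y'=-5.8650

F_att = 3/2·(g−p) = 3/2·(22,5) = (33.0000,7.5000)
o1: d²=130 > ρ²=24 → inactive
o2: d²=5 ≤ ρ²=24; F_rep = 26·(2,1)/5² = (2.0800,1.0400)
o3: d²=218 > ρ²=24 → inactive
F = F_att + ΣF_rep = (35.0800,8.5400)
p' = p + 1/4·F = (-1.2300,-5.8650)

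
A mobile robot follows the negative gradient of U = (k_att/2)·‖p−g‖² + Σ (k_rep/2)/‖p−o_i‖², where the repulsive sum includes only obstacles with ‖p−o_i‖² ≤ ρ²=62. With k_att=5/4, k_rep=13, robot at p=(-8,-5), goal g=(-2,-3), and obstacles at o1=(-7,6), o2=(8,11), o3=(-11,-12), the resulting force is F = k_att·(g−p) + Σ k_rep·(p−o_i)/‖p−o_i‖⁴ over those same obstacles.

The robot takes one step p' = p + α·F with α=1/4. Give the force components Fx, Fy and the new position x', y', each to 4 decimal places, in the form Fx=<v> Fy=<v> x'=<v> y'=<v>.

Fx=7.5116 Fy=2.5271 x'=-6.1221 y'=-4.3682

F_att = 5/4·(g−p) = 5/4·(6,2) = (7.5000,2.5000)
o1: d²=122 > ρ²=62 → inactive
o2: d²=512 > ρ²=62 → inactive
o3: d²=58 ≤ ρ²=62; F_rep = 13·(3,7)/58² = (0.0116,0.0271)
F = F_att + ΣF_rep = (7.5116,2.5271)
p' = p + 1/4·F = (-6.1221,-4.3682)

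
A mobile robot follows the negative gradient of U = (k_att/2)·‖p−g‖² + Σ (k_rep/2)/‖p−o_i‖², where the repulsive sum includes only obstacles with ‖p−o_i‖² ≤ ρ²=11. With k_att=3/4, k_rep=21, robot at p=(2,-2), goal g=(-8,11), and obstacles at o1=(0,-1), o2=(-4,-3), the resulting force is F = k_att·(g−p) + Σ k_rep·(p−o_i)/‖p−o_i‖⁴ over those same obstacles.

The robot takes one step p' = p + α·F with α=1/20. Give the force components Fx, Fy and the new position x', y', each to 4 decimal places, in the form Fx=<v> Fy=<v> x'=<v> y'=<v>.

F_att = 3/4·(g−p) = 3/4·(-10,13) = (-7.5000,9.7500)
o1: d²=5 ≤ ρ²=11; F_rep = 21·(2,-1)/5² = (1.6800,-0.8400)
o2: d²=37 > ρ²=11 → inactive
F = F_att + ΣF_rep = (-5.8200,8.9100)
p' = p + 1/20·F = (1.7090,-1.5545)

Fx=-5.8200 Fy=8.9100 x'=1.7090 y'=-1.5545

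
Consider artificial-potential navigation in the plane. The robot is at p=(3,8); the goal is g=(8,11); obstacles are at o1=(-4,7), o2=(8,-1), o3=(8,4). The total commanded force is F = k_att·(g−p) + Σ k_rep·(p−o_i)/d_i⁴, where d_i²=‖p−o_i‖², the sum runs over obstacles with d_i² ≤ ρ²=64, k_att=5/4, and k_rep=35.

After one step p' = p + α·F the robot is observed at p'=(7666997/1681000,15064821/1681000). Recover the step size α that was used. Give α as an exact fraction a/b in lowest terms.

α = 1/4

F_att = 5/4·(g−p) = 5/4·(5,3) = (6.2500,3.7500)
o1: d²=50 ≤ ρ²=64; F_rep = 35·(7,1)/50² = (0.0980,0.0140)
o2: d²=106 > ρ²=64 → inactive
o3: d²=41 ≤ ρ²=64; F_rep = 35·(-5,4)/41² = (-0.1041,0.0833)
F = F_att + ΣF_rep = (6.2439,3.8473)
Δp = p'−p = (1.5610,0.9618); α = Δx/Fx = (2623997/1681000) / (2623997/420250) = 1/4
check: Δy/Fy = (1616821/1681000) / (1616821/420250) = 1/4 ✓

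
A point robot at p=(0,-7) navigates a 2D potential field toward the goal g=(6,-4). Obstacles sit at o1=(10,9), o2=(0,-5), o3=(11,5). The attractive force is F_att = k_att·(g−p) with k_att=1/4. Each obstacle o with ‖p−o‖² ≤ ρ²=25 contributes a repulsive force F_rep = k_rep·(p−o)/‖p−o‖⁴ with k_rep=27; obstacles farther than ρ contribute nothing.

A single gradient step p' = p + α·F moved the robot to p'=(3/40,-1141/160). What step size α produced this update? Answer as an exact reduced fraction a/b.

F_att = 1/4·(g−p) = 1/4·(6,3) = (1.5000,0.7500)
o1: d²=356 > ρ²=25 → inactive
o2: d²=4 ≤ ρ²=25; F_rep = 27·(0,-2)/4² = (0.0000,-3.3750)
o3: d²=265 > ρ²=25 → inactive
F = F_att + ΣF_rep = (1.5000,-2.6250)
Δp = p'−p = (0.0750,-0.1313); α = Δx/Fx = (3/40) / (3/2) = 1/20
check: Δy/Fy = (-21/160) / (-21/8) = 1/20 ✓

α = 1/20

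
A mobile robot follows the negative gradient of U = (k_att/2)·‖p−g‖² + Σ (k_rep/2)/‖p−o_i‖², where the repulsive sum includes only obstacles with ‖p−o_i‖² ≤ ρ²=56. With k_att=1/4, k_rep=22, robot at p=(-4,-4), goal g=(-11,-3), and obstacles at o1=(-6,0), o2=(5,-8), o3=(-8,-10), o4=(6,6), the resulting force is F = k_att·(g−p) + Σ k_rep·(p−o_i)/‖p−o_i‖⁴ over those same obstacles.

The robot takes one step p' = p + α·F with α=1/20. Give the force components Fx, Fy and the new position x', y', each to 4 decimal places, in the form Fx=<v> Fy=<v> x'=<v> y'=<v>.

F_att = 1/4·(g−p) = 1/4·(-7,1) = (-1.7500,0.2500)
o1: d²=20 ≤ ρ²=56; F_rep = 22·(2,-4)/20² = (0.1100,-0.2200)
o2: d²=97 > ρ²=56 → inactive
o3: d²=52 ≤ ρ²=56; F_rep = 22·(4,6)/52² = (0.0325,0.0488)
o4: d²=200 > ρ²=56 → inactive
F = F_att + ΣF_rep = (-1.6075,0.0788)
p' = p + 1/20·F = (-4.0804,-3.9961)

Fx=-1.6075 Fy=0.0788 x'=-4.0804 y'=-3.9961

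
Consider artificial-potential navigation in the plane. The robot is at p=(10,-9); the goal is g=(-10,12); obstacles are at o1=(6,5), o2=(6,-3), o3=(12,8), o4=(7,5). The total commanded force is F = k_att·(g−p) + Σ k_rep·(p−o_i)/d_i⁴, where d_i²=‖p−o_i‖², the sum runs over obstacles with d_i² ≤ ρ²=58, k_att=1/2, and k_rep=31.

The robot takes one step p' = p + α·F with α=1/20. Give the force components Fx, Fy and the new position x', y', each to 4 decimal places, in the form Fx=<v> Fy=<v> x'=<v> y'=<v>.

Fx=-9.9541 Fy=10.4312 x'=9.5023 y'=-8.4784

F_att = 1/2·(g−p) = 1/2·(-20,21) = (-10.0000,10.5000)
o1: d²=212 > ρ²=58 → inactive
o2: d²=52 ≤ ρ²=58; F_rep = 31·(4,-6)/52² = (0.0459,-0.0688)
o3: d²=293 > ρ²=58 → inactive
o4: d²=205 > ρ²=58 → inactive
F = F_att + ΣF_rep = (-9.9541,10.4312)
p' = p + 1/20·F = (9.5023,-8.4784)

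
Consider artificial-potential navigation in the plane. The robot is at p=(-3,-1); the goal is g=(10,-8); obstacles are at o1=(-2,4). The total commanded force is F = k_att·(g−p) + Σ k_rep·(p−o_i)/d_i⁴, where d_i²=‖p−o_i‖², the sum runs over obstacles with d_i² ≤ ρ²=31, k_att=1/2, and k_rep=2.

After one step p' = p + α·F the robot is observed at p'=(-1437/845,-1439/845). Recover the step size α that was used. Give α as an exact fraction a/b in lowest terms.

F_att = 1/2·(g−p) = 1/2·(13,-7) = (6.5000,-3.5000)
o1: d²=26 ≤ ρ²=31; F_rep = 2·(-1,-5)/26² = (-0.0030,-0.0148)
F = F_att + ΣF_rep = (6.4970,-3.5148)
Δp = p'−p = (1.2994,-0.7030); α = Δx/Fx = (1098/845) / (1098/169) = 1/5
check: Δy/Fy = (-594/845) / (-594/169) = 1/5 ✓

α = 1/5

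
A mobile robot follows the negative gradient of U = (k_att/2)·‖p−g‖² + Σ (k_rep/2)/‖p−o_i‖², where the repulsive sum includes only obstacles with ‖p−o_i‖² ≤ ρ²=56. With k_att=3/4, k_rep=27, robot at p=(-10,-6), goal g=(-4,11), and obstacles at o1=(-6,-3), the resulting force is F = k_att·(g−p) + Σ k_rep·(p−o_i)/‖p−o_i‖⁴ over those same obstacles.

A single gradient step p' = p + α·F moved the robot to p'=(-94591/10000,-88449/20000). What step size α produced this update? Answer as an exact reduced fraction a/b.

α = 1/8

F_att = 3/4·(g−p) = 3/4·(6,17) = (4.5000,12.7500)
o1: d²=25 ≤ ρ²=56; F_rep = 27·(-4,-3)/25² = (-0.1728,-0.1296)
F = F_att + ΣF_rep = (4.3272,12.6204)
Δp = p'−p = (0.5409,1.5776); α = Δx/Fx = (5409/10000) / (5409/1250) = 1/8
check: Δy/Fy = (31551/20000) / (31551/2500) = 1/8 ✓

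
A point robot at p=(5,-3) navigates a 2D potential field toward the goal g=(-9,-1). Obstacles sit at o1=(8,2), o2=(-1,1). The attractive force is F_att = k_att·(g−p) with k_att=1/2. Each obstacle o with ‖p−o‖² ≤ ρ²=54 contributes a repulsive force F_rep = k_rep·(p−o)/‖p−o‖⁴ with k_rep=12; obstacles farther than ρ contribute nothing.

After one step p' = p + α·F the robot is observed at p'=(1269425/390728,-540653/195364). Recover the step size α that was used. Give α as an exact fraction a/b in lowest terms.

F_att = 1/2·(g−p) = 1/2·(-14,2) = (-7.0000,1.0000)
o1: d²=34 ≤ ρ²=54; F_rep = 12·(-3,-5)/34² = (-0.0311,-0.0519)
o2: d²=52 ≤ ρ²=54; F_rep = 12·(6,-4)/52² = (0.0266,-0.0178)
F = F_att + ΣF_rep = (-7.0045,0.9303)
Δp = p'−p = (-1.7511,0.2326); α = Δx/Fx = (-684215/390728) / (-684215/97682) = 1/4
check: Δy/Fy = (45439/195364) / (45439/48841) = 1/4 ✓

α = 1/4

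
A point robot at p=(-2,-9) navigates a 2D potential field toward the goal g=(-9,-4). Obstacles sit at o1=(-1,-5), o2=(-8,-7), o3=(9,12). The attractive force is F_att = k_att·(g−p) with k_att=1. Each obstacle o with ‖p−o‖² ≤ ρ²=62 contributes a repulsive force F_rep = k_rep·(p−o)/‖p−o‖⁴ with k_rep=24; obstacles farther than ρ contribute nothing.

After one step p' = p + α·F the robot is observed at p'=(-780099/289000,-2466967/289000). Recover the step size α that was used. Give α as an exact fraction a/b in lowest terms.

α = 1/10

F_att = 1·(g−p) = 1·(-7,5) = (-7.0000,5.0000)
o1: d²=17 ≤ ρ²=62; F_rep = 24·(-1,-4)/17² = (-0.0830,-0.3322)
o2: d²=40 ≤ ρ²=62; F_rep = 24·(6,-2)/40² = (0.0900,-0.0300)
o3: d²=562 > ρ²=62 → inactive
F = F_att + ΣF_rep = (-6.9930,4.6378)
Δp = p'−p = (-0.6993,0.4638); α = Δx/Fx = (-202099/289000) / (-202099/28900) = 1/10
check: Δy/Fy = (134033/289000) / (134033/28900) = 1/10 ✓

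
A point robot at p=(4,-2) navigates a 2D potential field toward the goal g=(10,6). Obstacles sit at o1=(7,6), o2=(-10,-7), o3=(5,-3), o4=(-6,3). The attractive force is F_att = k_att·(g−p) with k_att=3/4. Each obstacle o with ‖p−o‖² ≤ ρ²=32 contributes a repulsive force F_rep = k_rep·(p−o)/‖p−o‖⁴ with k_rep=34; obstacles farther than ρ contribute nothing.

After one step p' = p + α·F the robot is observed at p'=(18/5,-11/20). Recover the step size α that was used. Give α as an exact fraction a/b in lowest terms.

α = 1/10

F_att = 3/4·(g−p) = 3/4·(6,8) = (4.5000,6.0000)
o1: d²=73 > ρ²=32 → inactive
o2: d²=221 > ρ²=32 → inactive
o3: d²=2 ≤ ρ²=32; F_rep = 34·(-1,1)/2² = (-8.5000,8.5000)
o4: d²=125 > ρ²=32 → inactive
F = F_att + ΣF_rep = (-4.0000,14.5000)
Δp = p'−p = (-0.4000,1.4500); α = Δx/Fx = (-2/5) / (-4) = 1/10
check: Δy/Fy = (29/20) / (29/2) = 1/10 ✓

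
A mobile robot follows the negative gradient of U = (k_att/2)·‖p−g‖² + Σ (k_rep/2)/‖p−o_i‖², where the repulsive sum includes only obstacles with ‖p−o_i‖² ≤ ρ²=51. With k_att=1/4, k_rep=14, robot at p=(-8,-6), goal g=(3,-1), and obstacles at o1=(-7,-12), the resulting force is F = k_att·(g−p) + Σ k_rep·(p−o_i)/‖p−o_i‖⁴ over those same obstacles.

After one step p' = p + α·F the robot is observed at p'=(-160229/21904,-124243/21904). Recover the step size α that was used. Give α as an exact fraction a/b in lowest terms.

α = 1/4

F_att = 1/4·(g−p) = 1/4·(11,5) = (2.7500,1.2500)
o1: d²=37 ≤ ρ²=51; F_rep = 14·(-1,6)/37² = (-0.0102,0.0614)
F = F_att + ΣF_rep = (2.7398,1.3114)
Δp = p'−p = (0.6849,0.3278); α = Δx/Fx = (15003/21904) / (15003/5476) = 1/4
check: Δy/Fy = (7181/21904) / (7181/5476) = 1/4 ✓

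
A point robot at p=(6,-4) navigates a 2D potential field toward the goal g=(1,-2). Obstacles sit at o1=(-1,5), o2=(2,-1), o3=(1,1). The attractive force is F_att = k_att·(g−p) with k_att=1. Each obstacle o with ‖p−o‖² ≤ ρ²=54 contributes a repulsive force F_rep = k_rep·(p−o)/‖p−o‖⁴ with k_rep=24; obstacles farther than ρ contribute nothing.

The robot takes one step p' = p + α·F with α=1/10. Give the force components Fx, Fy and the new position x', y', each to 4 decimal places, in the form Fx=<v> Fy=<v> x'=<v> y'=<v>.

F_att = 1·(g−p) = 1·(-5,2) = (-5.0000,2.0000)
o1: d²=130 > ρ²=54 → inactive
o2: d²=25 ≤ ρ²=54; F_rep = 24·(4,-3)/25² = (0.1536,-0.1152)
o3: d²=50 ≤ ρ²=54; F_rep = 24·(5,-5)/50² = (0.0480,-0.0480)
F = F_att + ΣF_rep = (-4.7984,1.8368)
p' = p + 1/10·F = (5.5202,-3.8163)

Fx=-4.7984 Fy=1.8368 x'=5.5202 y'=-3.8163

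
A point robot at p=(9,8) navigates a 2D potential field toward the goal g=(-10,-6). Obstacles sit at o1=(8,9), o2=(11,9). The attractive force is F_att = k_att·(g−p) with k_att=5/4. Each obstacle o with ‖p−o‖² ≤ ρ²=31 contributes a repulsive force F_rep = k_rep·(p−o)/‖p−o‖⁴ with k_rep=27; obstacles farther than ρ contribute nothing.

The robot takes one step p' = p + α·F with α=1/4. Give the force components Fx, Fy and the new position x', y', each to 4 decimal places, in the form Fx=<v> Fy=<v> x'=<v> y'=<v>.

Fx=-19.1600 Fy=-25.3300 x'=4.2100 y'=1.6675

F_att = 5/4·(g−p) = 5/4·(-19,-14) = (-23.7500,-17.5000)
o1: d²=2 ≤ ρ²=31; F_rep = 27·(1,-1)/2² = (6.7500,-6.7500)
o2: d²=5 ≤ ρ²=31; F_rep = 27·(-2,-1)/5² = (-2.1600,-1.0800)
F = F_att + ΣF_rep = (-19.1600,-25.3300)
p' = p + 1/4·F = (4.2100,1.6675)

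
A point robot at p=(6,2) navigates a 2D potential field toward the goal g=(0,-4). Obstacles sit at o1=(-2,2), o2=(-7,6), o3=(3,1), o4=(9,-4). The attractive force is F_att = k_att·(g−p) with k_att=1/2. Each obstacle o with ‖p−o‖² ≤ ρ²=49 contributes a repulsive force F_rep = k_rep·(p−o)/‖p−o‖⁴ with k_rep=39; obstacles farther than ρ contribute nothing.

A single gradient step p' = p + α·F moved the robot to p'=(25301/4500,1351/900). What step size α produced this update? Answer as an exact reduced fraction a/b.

α = 1/5

F_att = 1/2·(g−p) = 1/2·(-6,-6) = (-3.0000,-3.0000)
o1: d²=64 > ρ²=49 → inactive
o2: d²=185 > ρ²=49 → inactive
o3: d²=10 ≤ ρ²=49; F_rep = 39·(3,1)/10² = (1.1700,0.3900)
o4: d²=45 ≤ ρ²=49; F_rep = 39·(-3,6)/45² = (-0.0578,0.1156)
F = F_att + ΣF_rep = (-1.8878,-2.4944)
Δp = p'−p = (-0.3776,-0.4989); α = Δx/Fx = (-1699/4500) / (-1699/900) = 1/5
check: Δy/Fy = (-449/900) / (-449/180) = 1/5 ✓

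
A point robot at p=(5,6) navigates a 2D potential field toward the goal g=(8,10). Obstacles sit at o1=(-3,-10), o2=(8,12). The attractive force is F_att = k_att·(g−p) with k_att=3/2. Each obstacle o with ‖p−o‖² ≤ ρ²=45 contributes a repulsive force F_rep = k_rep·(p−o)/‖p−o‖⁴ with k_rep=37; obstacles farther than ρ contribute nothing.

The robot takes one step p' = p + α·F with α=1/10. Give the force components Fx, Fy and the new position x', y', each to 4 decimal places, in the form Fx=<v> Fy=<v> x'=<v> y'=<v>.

F_att = 3/2·(g−p) = 3/2·(3,4) = (4.5000,6.0000)
o1: d²=320 > ρ²=45 → inactive
o2: d²=45 ≤ ρ²=45; F_rep = 37·(-3,-6)/45² = (-0.0548,-0.1096)
F = F_att + ΣF_rep = (4.4452,5.8904)
p' = p + 1/10·F = (5.4445,6.5890)

Fx=4.4452 Fy=5.8904 x'=5.4445 y'=6.5890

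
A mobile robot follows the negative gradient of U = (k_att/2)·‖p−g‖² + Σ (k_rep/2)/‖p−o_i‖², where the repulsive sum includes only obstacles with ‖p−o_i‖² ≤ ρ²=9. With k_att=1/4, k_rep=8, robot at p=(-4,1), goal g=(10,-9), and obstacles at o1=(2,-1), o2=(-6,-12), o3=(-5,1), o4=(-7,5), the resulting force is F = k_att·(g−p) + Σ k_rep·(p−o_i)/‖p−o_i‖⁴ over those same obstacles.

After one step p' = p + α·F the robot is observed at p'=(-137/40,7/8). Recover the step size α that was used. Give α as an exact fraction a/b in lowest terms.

F_att = 1/4·(g−p) = 1/4·(14,-10) = (3.5000,-2.5000)
o1: d²=40 > ρ²=9 → inactive
o2: d²=173 > ρ²=9 → inactive
o3: d²=1 ≤ ρ²=9; F_rep = 8·(1,0)/1² = (8.0000,0.0000)
o4: d²=25 > ρ²=9 → inactive
F = F_att + ΣF_rep = (11.5000,-2.5000)
Δp = p'−p = (0.5750,-0.1250); α = Δx/Fx = (23/40) / (23/2) = 1/20
check: Δy/Fy = (-1/8) / (-5/2) = 1/20 ✓

α = 1/20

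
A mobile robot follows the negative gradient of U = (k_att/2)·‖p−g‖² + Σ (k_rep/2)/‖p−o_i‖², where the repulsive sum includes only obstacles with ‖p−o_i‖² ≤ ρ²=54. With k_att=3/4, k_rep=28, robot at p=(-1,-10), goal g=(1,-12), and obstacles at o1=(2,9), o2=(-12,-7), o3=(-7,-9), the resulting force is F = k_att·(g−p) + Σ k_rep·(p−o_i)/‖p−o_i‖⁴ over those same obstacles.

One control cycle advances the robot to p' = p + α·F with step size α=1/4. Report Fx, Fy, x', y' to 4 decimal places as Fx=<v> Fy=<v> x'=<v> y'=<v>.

F_att = 3/4·(g−p) = 3/4·(2,-2) = (1.5000,-1.5000)
o1: d²=370 > ρ²=54 → inactive
o2: d²=130 > ρ²=54 → inactive
o3: d²=37 ≤ ρ²=54; F_rep = 28·(6,-1)/37² = (0.1227,-0.0205)
F = F_att + ΣF_rep = (1.6227,-1.5205)
p' = p + 1/4·F = (-0.5943,-10.3801)

Fx=1.6227 Fy=-1.5205 x'=-0.5943 y'=-10.3801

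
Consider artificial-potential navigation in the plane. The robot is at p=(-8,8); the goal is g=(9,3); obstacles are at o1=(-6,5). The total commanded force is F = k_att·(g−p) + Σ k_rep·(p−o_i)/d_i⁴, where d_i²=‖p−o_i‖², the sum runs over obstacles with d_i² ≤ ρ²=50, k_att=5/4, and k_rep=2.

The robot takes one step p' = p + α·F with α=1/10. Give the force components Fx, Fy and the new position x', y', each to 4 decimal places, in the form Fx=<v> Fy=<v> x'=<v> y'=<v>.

F_att = 5/4·(g−p) = 5/4·(17,-5) = (21.2500,-6.2500)
o1: d²=13 ≤ ρ²=50; F_rep = 2·(-2,3)/13² = (-0.0237,0.0355)
F = F_att + ΣF_rep = (21.2263,-6.2145)
p' = p + 1/10·F = (-5.8774,7.3786)

Fx=21.2263 Fy=-6.2145 x'=-5.8774 y'=7.3786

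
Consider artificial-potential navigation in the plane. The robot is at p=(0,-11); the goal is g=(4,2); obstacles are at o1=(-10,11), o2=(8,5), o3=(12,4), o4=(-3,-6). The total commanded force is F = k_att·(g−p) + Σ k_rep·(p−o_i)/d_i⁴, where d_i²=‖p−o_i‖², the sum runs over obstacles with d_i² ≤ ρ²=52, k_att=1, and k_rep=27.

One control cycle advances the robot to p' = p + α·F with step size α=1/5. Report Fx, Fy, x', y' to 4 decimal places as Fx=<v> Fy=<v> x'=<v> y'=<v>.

Fx=4.0701 Fy=12.8832 x'=0.8140 y'=-8.4234

F_att = 1·(g−p) = 1·(4,13) = (4.0000,13.0000)
o1: d²=584 > ρ²=52 → inactive
o2: d²=320 > ρ²=52 → inactive
o3: d²=369 > ρ²=52 → inactive
o4: d²=34 ≤ ρ²=52; F_rep = 27·(3,-5)/34² = (0.0701,-0.1168)
F = F_att + ΣF_rep = (4.0701,12.8832)
p' = p + 1/5·F = (0.8140,-8.4234)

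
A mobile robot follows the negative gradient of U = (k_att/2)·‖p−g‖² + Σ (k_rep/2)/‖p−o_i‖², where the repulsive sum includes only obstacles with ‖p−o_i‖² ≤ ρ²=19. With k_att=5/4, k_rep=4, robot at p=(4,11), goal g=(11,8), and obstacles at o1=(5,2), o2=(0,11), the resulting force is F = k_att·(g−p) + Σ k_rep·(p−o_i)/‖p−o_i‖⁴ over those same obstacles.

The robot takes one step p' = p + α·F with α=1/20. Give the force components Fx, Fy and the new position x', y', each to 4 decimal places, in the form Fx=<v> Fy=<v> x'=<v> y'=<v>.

F_att = 5/4·(g−p) = 5/4·(7,-3) = (8.7500,-3.7500)
o1: d²=82 > ρ²=19 → inactive
o2: d²=16 ≤ ρ²=19; F_rep = 4·(4,0)/16² = (0.0625,0.0000)
F = F_att + ΣF_rep = (8.8125,-3.7500)
p' = p + 1/20·F = (4.4406,10.8125)

Fx=8.8125 Fy=-3.7500 x'=4.4406 y'=10.8125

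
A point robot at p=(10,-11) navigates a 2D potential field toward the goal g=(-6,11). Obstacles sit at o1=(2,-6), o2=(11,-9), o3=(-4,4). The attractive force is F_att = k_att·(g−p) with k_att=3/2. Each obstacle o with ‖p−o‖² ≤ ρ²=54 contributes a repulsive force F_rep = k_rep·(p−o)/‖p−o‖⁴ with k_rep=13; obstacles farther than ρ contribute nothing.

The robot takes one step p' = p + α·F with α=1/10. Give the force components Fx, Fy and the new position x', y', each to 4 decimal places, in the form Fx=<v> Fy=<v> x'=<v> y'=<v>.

Fx=-24.5200 Fy=31.9600 x'=7.5480 y'=-7.8040

F_att = 3/2·(g−p) = 3/2·(-16,22) = (-24.0000,33.0000)
o1: d²=89 > ρ²=54 → inactive
o2: d²=5 ≤ ρ²=54; F_rep = 13·(-1,-2)/5² = (-0.5200,-1.0400)
o3: d²=421 > ρ²=54 → inactive
F = F_att + ΣF_rep = (-24.5200,31.9600)
p' = p + 1/10·F = (7.5480,-7.8040)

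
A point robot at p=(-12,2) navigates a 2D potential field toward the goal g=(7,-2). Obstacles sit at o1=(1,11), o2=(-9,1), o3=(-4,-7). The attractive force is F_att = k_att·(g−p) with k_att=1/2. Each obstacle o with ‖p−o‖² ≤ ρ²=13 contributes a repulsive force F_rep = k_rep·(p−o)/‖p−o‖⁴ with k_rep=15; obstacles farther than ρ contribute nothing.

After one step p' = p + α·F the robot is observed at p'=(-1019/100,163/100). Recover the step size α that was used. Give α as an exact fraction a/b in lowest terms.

F_att = 1/2·(g−p) = 1/2·(19,-4) = (9.5000,-2.0000)
o1: d²=250 > ρ²=13 → inactive
o2: d²=10 ≤ ρ²=13; F_rep = 15·(-3,1)/10² = (-0.4500,0.1500)
o3: d²=145 > ρ²=13 → inactive
F = F_att + ΣF_rep = (9.0500,-1.8500)
Δp = p'−p = (1.8100,-0.3700); α = Δx/Fx = (181/100) / (181/20) = 1/5
check: Δy/Fy = (-37/100) / (-37/20) = 1/5 ✓

α = 1/5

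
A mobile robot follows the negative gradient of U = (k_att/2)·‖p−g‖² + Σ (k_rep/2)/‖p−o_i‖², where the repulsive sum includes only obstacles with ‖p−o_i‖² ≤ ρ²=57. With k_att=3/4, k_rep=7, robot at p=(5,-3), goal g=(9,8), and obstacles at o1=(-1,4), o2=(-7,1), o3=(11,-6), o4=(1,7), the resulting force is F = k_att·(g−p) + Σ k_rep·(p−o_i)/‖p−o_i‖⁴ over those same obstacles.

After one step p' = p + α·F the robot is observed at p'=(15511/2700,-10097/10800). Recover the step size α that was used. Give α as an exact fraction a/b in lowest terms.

α = 1/4

F_att = 3/4·(g−p) = 3/4·(4,11) = (3.0000,8.2500)
o1: d²=85 > ρ²=57 → inactive
o2: d²=160 > ρ²=57 → inactive
o3: d²=45 ≤ ρ²=57; F_rep = 7·(-6,3)/45² = (-0.0207,0.0104)
o4: d²=116 > ρ²=57 → inactive
F = F_att + ΣF_rep = (2.9793,8.2604)
Δp = p'−p = (0.7448,2.0651); α = Δx/Fx = (2011/2700) / (2011/675) = 1/4
check: Δy/Fy = (22303/10800) / (22303/2700) = 1/4 ✓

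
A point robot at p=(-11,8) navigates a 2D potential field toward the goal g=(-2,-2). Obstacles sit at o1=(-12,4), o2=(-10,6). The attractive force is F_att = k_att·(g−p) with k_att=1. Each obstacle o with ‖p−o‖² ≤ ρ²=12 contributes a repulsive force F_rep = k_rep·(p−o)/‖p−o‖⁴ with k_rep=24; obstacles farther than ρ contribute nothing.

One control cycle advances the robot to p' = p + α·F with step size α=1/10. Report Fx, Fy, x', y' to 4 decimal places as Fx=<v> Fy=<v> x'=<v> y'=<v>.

F_att = 1·(g−p) = 1·(9,-10) = (9.0000,-10.0000)
o1: d²=17 > ρ²=12 → inactive
o2: d²=5 ≤ ρ²=12; F_rep = 24·(-1,2)/5² = (-0.9600,1.9200)
F = F_att + ΣF_rep = (8.0400,-8.0800)
p' = p + 1/10·F = (-10.1960,7.1920)

Fx=8.0400 Fy=-8.0800 x'=-10.1960 y'=7.1920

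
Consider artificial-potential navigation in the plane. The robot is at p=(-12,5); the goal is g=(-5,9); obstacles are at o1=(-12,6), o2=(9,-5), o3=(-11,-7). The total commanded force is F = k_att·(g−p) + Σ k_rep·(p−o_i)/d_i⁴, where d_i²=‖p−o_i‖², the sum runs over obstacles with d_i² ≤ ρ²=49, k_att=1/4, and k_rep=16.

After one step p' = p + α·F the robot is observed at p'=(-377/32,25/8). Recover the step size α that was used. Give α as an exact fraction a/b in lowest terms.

α = 1/8

F_att = 1/4·(g−p) = 1/4·(7,4) = (1.7500,1.0000)
o1: d²=1 ≤ ρ²=49; F_rep = 16·(0,-1)/1² = (0.0000,-16.0000)
o2: d²=541 > ρ²=49 → inactive
o3: d²=145 > ρ²=49 → inactive
F = F_att + ΣF_rep = (1.7500,-15.0000)
Δp = p'−p = (0.2188,-1.8750); α = Δx/Fx = (7/32) / (7/4) = 1/8
check: Δy/Fy = (-15/8) / (-15) = 1/8 ✓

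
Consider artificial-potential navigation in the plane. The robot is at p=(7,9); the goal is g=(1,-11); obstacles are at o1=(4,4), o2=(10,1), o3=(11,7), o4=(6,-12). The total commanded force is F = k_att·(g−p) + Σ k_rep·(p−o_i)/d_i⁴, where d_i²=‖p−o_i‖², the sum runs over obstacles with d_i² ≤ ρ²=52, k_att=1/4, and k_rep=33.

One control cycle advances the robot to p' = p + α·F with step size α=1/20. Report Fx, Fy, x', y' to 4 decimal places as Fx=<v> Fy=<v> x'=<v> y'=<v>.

F_att = 1/4·(g−p) = 1/4·(-6,-20) = (-1.5000,-5.0000)
o1: d²=34 ≤ ρ²=52; F_rep = 33·(3,5)/34² = (0.0856,0.1427)
o2: d²=73 > ρ²=52 → inactive
o3: d²=20 ≤ ρ²=52; F_rep = 33·(-4,2)/20² = (-0.3300,0.1650)
o4: d²=442 > ρ²=52 → inactive
F = F_att + ΣF_rep = (-1.7444,-4.6923)
p' = p + 1/20·F = (6.9128,8.7654)

Fx=-1.7444 Fy=-4.6923 x'=6.9128 y'=8.7654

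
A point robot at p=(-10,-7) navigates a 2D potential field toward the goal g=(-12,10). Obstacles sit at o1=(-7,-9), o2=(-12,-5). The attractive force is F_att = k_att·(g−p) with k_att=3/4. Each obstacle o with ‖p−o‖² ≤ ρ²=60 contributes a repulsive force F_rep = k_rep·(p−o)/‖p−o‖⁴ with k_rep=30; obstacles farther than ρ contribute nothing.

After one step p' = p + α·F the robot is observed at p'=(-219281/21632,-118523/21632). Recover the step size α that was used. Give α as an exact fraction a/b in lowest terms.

α = 1/8

F_att = 3/4·(g−p) = 3/4·(-2,17) = (-1.5000,12.7500)
o1: d²=13 ≤ ρ²=60; F_rep = 30·(-3,2)/13² = (-0.5325,0.3550)
o2: d²=8 ≤ ρ²=60; F_rep = 30·(2,-2)/8² = (0.9375,-0.9375)
F = F_att + ΣF_rep = (-1.0950,12.1675)
Δp = p'−p = (-0.1369,1.5209); α = Δx/Fx = (-2961/21632) / (-2961/2704) = 1/8
check: Δy/Fy = (32901/21632) / (32901/2704) = 1/8 ✓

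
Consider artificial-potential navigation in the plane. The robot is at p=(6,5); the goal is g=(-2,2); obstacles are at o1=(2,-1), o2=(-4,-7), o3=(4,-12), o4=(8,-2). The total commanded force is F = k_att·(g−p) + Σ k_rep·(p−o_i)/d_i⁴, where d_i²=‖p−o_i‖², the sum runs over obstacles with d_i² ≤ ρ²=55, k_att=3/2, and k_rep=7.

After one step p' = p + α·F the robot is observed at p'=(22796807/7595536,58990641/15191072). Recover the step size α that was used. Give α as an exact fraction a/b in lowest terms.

F_att = 3/2·(g−p) = 3/2·(-8,-3) = (-12.0000,-4.5000)
o1: d²=52 ≤ ρ²=55; F_rep = 7·(4,6)/52² = (0.0104,0.0155)
o2: d²=244 > ρ²=55 → inactive
o3: d²=293 > ρ²=55 → inactive
o4: d²=53 ≤ ρ²=55; F_rep = 7·(-2,7)/53² = (-0.0050,0.0174)
F = F_att + ΣF_rep = (-11.9946,-4.4670)
Δp = p'−p = (-2.9987,-1.1168); α = Δx/Fx = (-22776409/7595536) / (-22776409/1898884) = 1/4
check: Δy/Fy = (-16964719/15191072) / (-16964719/3797768) = 1/4 ✓

α = 1/4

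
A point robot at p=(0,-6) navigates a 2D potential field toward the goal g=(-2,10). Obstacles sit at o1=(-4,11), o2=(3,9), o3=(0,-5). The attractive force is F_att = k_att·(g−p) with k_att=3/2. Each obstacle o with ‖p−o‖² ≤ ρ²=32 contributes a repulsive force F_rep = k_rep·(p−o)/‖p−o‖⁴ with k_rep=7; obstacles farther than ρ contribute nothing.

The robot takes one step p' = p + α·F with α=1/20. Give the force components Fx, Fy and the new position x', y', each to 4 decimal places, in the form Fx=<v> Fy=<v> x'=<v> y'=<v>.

Fx=-3.0000 Fy=17.0000 x'=-0.1500 y'=-5.1500

F_att = 3/2·(g−p) = 3/2·(-2,16) = (-3.0000,24.0000)
o1: d²=305 > ρ²=32 → inactive
o2: d²=234 > ρ²=32 → inactive
o3: d²=1 ≤ ρ²=32; F_rep = 7·(0,-1)/1² = (0.0000,-7.0000)
F = F_att + ΣF_rep = (-3.0000,17.0000)
p' = p + 1/20·F = (-0.1500,-5.1500)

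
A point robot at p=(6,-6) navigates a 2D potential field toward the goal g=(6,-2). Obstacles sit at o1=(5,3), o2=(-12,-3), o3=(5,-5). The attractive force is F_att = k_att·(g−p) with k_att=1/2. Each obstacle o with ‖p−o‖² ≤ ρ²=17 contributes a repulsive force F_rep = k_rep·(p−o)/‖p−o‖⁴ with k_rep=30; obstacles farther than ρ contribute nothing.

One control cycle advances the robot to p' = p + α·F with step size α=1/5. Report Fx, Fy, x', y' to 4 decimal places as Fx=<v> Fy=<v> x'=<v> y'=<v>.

F_att = 1/2·(g−p) = 1/2·(0,4) = (0.0000,2.0000)
o1: d²=82 > ρ²=17 → inactive
o2: d²=333 > ρ²=17 → inactive
o3: d²=2 ≤ ρ²=17; F_rep = 30·(1,-1)/2² = (7.5000,-7.5000)
F = F_att + ΣF_rep = (7.5000,-5.5000)
p' = p + 1/5·F = (7.5000,-7.1000)

Fx=7.5000 Fy=-5.5000 x'=7.5000 y'=-7.1000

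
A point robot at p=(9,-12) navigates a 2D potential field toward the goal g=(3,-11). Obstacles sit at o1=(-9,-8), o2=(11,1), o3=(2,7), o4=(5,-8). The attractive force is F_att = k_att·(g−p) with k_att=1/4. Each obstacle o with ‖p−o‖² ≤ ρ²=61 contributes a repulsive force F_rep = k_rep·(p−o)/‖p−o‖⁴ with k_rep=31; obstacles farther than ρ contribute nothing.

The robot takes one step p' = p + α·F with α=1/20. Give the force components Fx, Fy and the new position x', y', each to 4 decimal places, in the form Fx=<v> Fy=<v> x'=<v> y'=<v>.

F_att = 1/4·(g−p) = 1/4·(-6,1) = (-1.5000,0.2500)
o1: d²=340 > ρ²=61 → inactive
o2: d²=173 > ρ²=61 → inactive
o3: d²=410 > ρ²=61 → inactive
o4: d²=32 ≤ ρ²=61; F_rep = 31·(4,-4)/32² = (0.1211,-0.1211)
F = F_att + ΣF_rep = (-1.3789,0.1289)
p' = p + 1/20·F = (8.9311,-11.9936)

Fx=-1.3789 Fy=0.1289 x'=8.9311 y'=-11.9936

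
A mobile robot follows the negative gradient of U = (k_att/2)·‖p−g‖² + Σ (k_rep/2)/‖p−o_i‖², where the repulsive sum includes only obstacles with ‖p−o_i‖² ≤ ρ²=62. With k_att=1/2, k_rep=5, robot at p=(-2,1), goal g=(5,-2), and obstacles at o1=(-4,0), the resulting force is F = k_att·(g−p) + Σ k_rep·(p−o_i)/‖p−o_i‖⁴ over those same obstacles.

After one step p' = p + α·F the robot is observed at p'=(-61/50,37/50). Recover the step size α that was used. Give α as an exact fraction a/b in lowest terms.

α = 1/5

F_att = 1/2·(g−p) = 1/2·(7,-3) = (3.5000,-1.5000)
o1: d²=5 ≤ ρ²=62; F_rep = 5·(2,1)/5² = (0.4000,0.2000)
F = F_att + ΣF_rep = (3.9000,-1.3000)
Δp = p'−p = (0.7800,-0.2600); α = Δx/Fx = (39/50) / (39/10) = 1/5
check: Δy/Fy = (-13/50) / (-13/10) = 1/5 ✓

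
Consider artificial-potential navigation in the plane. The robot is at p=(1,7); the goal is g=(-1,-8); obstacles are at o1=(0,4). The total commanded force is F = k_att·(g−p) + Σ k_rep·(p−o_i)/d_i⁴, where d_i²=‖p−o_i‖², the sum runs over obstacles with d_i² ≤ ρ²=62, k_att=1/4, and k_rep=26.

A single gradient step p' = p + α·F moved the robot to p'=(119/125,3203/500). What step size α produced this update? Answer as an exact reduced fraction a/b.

F_att = 1/4·(g−p) = 1/4·(-2,-15) = (-0.5000,-3.7500)
o1: d²=10 ≤ ρ²=62; F_rep = 26·(1,3)/10² = (0.2600,0.7800)
F = F_att + ΣF_rep = (-0.2400,-2.9700)
Δp = p'−p = (-0.0480,-0.5940); α = Δx/Fx = (-6/125) / (-6/25) = 1/5
check: Δy/Fy = (-297/500) / (-297/100) = 1/5 ✓

α = 1/5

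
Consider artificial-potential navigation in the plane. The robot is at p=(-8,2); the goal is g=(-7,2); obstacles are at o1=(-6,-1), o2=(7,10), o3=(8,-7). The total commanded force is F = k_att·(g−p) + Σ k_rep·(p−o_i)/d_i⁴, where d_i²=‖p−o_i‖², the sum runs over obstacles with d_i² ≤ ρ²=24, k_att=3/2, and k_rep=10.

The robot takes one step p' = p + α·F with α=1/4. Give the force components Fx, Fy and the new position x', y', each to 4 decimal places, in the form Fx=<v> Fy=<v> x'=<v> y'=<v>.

F_att = 3/2·(g−p) = 3/2·(1,0) = (1.5000,0.0000)
o1: d²=13 ≤ ρ²=24; F_rep = 10·(-2,3)/13² = (-0.1183,0.1775)
o2: d²=289 > ρ²=24 → inactive
o3: d²=337 > ρ²=24 → inactive
F = F_att + ΣF_rep = (1.3817,0.1775)
p' = p + 1/4·F = (-7.6546,2.0444)

Fx=1.3817 Fy=0.1775 x'=-7.6546 y'=2.0444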